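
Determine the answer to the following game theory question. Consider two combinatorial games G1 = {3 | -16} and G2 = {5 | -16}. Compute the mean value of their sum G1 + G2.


G1 = {3 | -16}, G2 = {5 | -16}
Each is a switch {a | b} with numbers a > b; its mean value is (a + b)/2, and mean value is additive over game sums: m(G1 + G2) = m(G1) + m(G2).
Mean of G1 = (3 + (-16))/2 = -13/2 = -13/2
Mean of G2 = (5 + (-16))/2 = -11/2 = -11/2
Mean of G1 + G2 = -13/2 + -11/2 = -12

-12


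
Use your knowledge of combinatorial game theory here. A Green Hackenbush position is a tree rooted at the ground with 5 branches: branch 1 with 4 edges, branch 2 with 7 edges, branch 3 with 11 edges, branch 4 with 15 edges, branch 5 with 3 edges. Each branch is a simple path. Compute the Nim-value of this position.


The tree has 5 branches from the ground vertex.
In Green Hackenbush, the Nim-value of a simple path of length k is k.
Branch 1: length 4, Nim-value = 4
Branch 2: length 7, Nim-value = 7
Branch 3: length 11, Nim-value = 11
Branch 4: length 15, Nim-value = 15
Branch 5: length 3, Nim-value = 3
Total Nim-value = XOR of all branch values:
0 XOR 4 = 4
4 XOR 7 = 3
3 XOR 11 = 8
8 XOR 15 = 7
7 XOR 3 = 4
Nim-value of the tree = 4

4


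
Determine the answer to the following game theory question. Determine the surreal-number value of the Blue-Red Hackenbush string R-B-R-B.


Edges (from ground): R-B-R-B
By Berlekamp's sign-expansion rule, a Blue-Red Hackenbush stalk has the value of the surreal number whose sign sequence is the edge sequence with B -> + and R -> -.
Sign sequence: -+-+
Trace the sign expansion in the surreal number tree, starting from 0:
Edge 1: R (sign -) -> bounds (-inf, 0), value = -1
Edge 2: B (sign +) -> bounds (-1, 0), value = -1/2
Edge 3: R (sign -) -> bounds (-1, -1/2), value = -3/4
Edge 4: B (sign +) -> bounds (-3/4, -1/2), value = -5/8
Game value = -5/8

-5/8


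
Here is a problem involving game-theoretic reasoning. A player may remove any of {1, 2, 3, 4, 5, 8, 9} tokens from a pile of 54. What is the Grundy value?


The subtraction set is S = {1, 2, 3, 4, 5, 8, 9}.
G(k) = mex{ G(k - s) : s in S, s <= k }. We compute iteratively: G(0) = 0.
G(1) = mex({0}) = 1
G(2) = mex({0, 1}) = 2
G(3) = mex({0, 1, 2}) = 3
G(4) = mex({0, 1, 2, 3}) = 4
G(5) = mex({0, 1, 2, 3, 4}) = 5
G(6) = mex({1, 2, 3, 4, 5}) = 0
G(7) = mex({0, 2, 3, 4, 5}) = 1
G(8) = mex({0, 1, 3, 4, 5}) = 2
G(9) = mex({0, 1, 2, 4, 5}) = 3
G(10) = mex({0, 1, 2, 3, 5}) = 4
G(11) = mex({0, 1, 2, 3, 4}) = 5
G(12) = mex({1, 2, 3, 4, 5}) = 0
G(13) = mex({0, 2, 3, 4, 5}) = 1
G(14) = mex({0, 1, 3, 4, 5}) = 2
Observe that G(6)..G(14) = 0, 1, 2, 3, 4, 5, 0, 1, 2 repeats G(0)..G(8) = 0, 1, 2, 3, 4, 5, 0, 1, 2.
For k >= max(S) = 9, G(k) is determined by the previous 9 values G(k-9)..G(k-1); a window of 9 consecutive values has recurred shifted by 6, so by induction G(k + 6) = G(k) for all k >= 0: the sequence is periodic from the start with period 6.
One period: G(0..5) = 0, 1, 2, 3, 4, 5.
54 mod 6 = 0, so G(54) = G(0) = 0.

0


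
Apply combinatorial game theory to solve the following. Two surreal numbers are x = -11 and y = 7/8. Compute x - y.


x = -11, y = 7/8
Converting to common denominator: 8
x = -88/8, y = 7/8
x - y = -11 - 7/8 = -95/8

-95/8


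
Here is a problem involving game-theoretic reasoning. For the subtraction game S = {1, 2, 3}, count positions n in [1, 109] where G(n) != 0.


Subtraction set S = {1, 2, 3}, so G(n) = n mod 4.
G(n) = 0 when n is a multiple of 4.
Multiples of 4 in [1, 109]: 27
N-positions (nonzero Grundy) = 109 - 27 = 82

82


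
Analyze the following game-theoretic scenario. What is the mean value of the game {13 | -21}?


Game = {13 | -21}, a switch {a | b} with numbers a > b.
Its thermograph has left wall a - t and right wall b + t, which meet at t = (a - b)/2, where both equal (a + b)/2. So the mast (mean value) is at (a + b)/2.
Mean = (13 + (-21))/2 = -8/2 = -4

-4


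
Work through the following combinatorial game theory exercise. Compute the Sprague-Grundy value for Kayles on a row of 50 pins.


Kayles: a move removes 1 or 2 adjacent pins from a contiguous row.
Removing pins from a row of k leaves two independent rows (a, b) with a + b = k - 1 (one pin) or a + b = k - 2 (two pins); an end removal gives a = 0.
By Sprague-Grundy, G(k) = mex{ G(a) XOR G(b) } over all these splits. G(0) = 0.
G(1): splits (0,0):0^0=0 -> mex({0}) = 1
G(2): splits (0,1):0^1=1 (0,0):0^0=0 -> mex({0, 1}) = 2
G(3): splits (0,2):0^2=2 (1,1):1^1=0 (0,1):0^1=1 -> mex({0, 1, 2}) = 3
G(4): splits (0,3):0^3=3 (1,2):1^2=3 (0,2):0^2=2 (1,1):1^1=0 -> mex({0, 2, 3}) = 1
G(5): splits (0,4):0^1=1 (1,3):1^3=2 (2,2):2^2=0 (0,3):0^3=3 (1,2):1^2=3 -> mex({0, 1, 2, 3}) = 4
G(6) = mex({0, 1, 2, 4}) = 3
G(7) = mex({0, 1, 3, 4, 5}) = 2
G(8) = mex({0, 2, 3, 5, 6}) = 1
G(9) = mex({0, 1, 2, 3, 6, 7}) = 4
G(10) = mex({0, 1, 3, 4, 5, 7}) = 2
G(11) = mex({0, 1, 2, 3, 4, 5}) = 6
G(12) = mex({0, 1, 2, 3, 5, 6, 7}) = 4
G(13) = mex({0, 2, 3, 4, 6, 7}) = 1
G(14) = mex({0, 1, 4, 5, 6, 7}) = 2
G(15) = mex({0, 1, 2, 3, 4, 5, 6}) = 7
G(16) = mex({0, 2, 3, 5, 6, 7}) = 1
G(17) = mex({0, 1, 2, 3, 5, 6, 7}) = 4
G(18) = mex({0, 1, 2, 4, 5, 6}) = 3
G(19) = mex({0, 1, 3, 4, 5, 7}) = 2
G(20) = mex({0, 2, 3, 4, 5, 6, 7}) = 1
G(21) = mex({0, 1, 2, 3, 5, 6, 7}) = 4
G(22) = mex({0, 1, 2, 3, 4, 5, 7}) = 6
G(23) = mex({0, 1, 2, 3, 4, 5, 6}) = 7
G(24) = mex({0, 1, 2, 3, 5, 6, 7}) = 4
G(25) = mex({0, 2, 3, 4, 6, 7}) = 1
G(26) = mex({0, 1, 3, 4, 5, 6, 7}) = 2
G(27) = mex({0, 1, 2, 3, 4, 5, 6, 7}) = 8
G(28) = mex({0, 1, 2, 3, 4, 6, 7, 8}) = 5
G(29) = mex({0, 1, 2, 3, 5, 6, 7, 8, 9}) = 4
G(30) = mex({0, 1, 2, 3, 4, 5, 6, 9, 10}) = 7
G(31) = mex({0, 1, 3, 4, 5, 7, 10, 11}) = 2
G(32) = mex({0, 2, 3, 4, 5, 6, 7, 9, 11}) = 1
G(33) = mex({0, 1, 2, 3, 4, 5, 6, 7, 9, 12}) = 8
G(34) = mex({0, 1, 2, 3, 4, 5, 7, 8, 11, 12}) = 6
G(35) = mex({0, 1, 2, 3, 4, 5, 6, 8, 9, 10, 11}) = 7
G(36) = mex({0, 1, 2, 3, 5, 6, 7, 9, 10}) = 4
G(37) = mex({0, 2, 3, 4, 6, 7, 9, 10, 11, 12}) = 1
G(38) = mex({0, 1, 3, 4, 5, 6, 7, 9, 10, 11, 12}) = 2
G(39) = mex({0, 1, 2, 4, 5, 6, 7, 9, 10, 12, 14}) = 3
G(40) = mex({0, 2, 3, 4, 6, 7, 11, 12, 14}) = 1
G(41) = mex({0, 1, 2, 3, 5, 6, 7, 9, 10, 11, 12}) = 4
G(42) = mex({0, 1, 2, 3, 4, 5, 6, 9, 10}) = 7
G(43) = mex({0, 1, 3, 4, 5, 7, 9, 10, 12, 15}) = 2
G(44) = mex({0, 2, 3, 4, 5, 6, 7, 9, 10, 12, 15}) = 1
G(45) = mex({0, 1, 2, 3, 4, 5, 6, 7, 9, 10, 12, 14}) = 8
G(46) = mex({0, 1, 3, 4, 5, 7, 8, 11, 12, 14}) = 2
G(47) = mex({0, 1, 2, 3, 4, 5, 6, 8, 9, 10, 11, 12}) = 7
G(48) = mex({0, 1, 2, 3, 5, 6, 7, 9, 10}) = 4
G(49) = mex({0, 2, 3, 4, 6, 7, 9, 10, 11, 12, 15}) = 1
G(50) = mex({0, 1, 4, 5, 6, 7, 9, 11, 12, 14, 15}) = 2
Therefore G(50) = 2.

2


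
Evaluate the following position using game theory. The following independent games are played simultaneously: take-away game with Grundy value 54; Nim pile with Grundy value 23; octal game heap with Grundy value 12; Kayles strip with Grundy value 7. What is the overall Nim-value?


By the Sprague-Grundy theorem, the Grundy value of a sum of games is the XOR of individual Grundy values.
take-away game: Grundy value = 54. Running XOR: 0 XOR 54 = 54
Nim pile: Grundy value = 23. Running XOR: 54 XOR 23 = 33
octal game heap: Grundy value = 12. Running XOR: 33 XOR 12 = 45
Kayles strip: Grundy value = 7. Running XOR: 45 XOR 7 = 42
The combined Grundy value is 42.

42


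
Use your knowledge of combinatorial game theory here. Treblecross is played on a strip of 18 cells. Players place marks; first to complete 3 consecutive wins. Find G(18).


Treblecross: place X on empty cells; 3-in-a-row wins.
Playing within two cells of an existing X lets the opponent win at once, so sensible play treats the cells i-2..i+2 around each X as dead. The player left with no safe cell loses, so this is a normal-play take-away game on strips of safe cells.
Placing X at cell i (0-indexed) of a strip of k safe cells leaves independent strips of sizes max(0, i-2) and max(0, k-i-3). Hence G(k) = mex{ G(max(0,i-2)) XOR G(max(0,k-i-3)) : 0 <= i < k }, with G(0) = 0.
G(1): splits (0,0):0^0=0 -> mex({0}) = 1
G(2): splits (0,0):0^0=0 -> mex({0}) = 1
G(3): splits (0,0):0^0=0 -> mex({0}) = 1
G(4): splits (0,1):0^1=1 (0,0):0^0=0 -> mex({0, 1}) = 2
G(5): splits (0,2):0^1=1 (0,1):0^1=1 (0,0):0^0=0 -> mex({0, 1}) = 2
G(6) = mex({1}) = 0
G(7) = mex({0, 1, 2}) = 3
G(8) = mex({0, 1, 2}) = 3
G(9) = mex({0, 2}) = 1
G(10) = mex({0, 2, 3}) = 1
G(11) = mex({0, 3}) = 1
G(12) = mex({1, 3}) = 0
G(13) = mex({0, 1, 2, 3}) = 4
G(14) = mex({0, 1, 2}) = 3
G(15) = mex({0, 1, 2}) = 3
G(16) = mex({0, 1, 2, 4}) = 3
G(17) = mex({0, 1, 3, 4}) = 2
G(18) = mex({0, 1, 3, 4}) = 2
Therefore G(18) = 2.

2


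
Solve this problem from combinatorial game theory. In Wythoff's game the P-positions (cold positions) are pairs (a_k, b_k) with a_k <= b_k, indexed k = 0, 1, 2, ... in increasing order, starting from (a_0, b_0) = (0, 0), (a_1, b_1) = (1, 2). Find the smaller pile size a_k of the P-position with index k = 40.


By Wythoff's theorem, a_k = floor(k * phi) and b_k = floor(k * phi^2) = a_k + k, where phi = (1 + sqrt(5))/2 is the golden ratio.
phi = (1 + sqrt(5))/2 = 1.618034
k = 40
k * phi = 40 * 1.618034 = 64.721360
a_40 = floor(k * phi) = 64

64


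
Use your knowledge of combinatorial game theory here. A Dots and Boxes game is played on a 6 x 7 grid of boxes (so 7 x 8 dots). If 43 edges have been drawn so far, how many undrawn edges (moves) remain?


Grid: 6 x 7 boxes, i.e. 7 rows and 8 columns of dots.
Horizontal edges: (rows + 1) * cols = 7 * 7 = 49
Vertical edges: rows * (cols + 1) = 6 * 8 = 48
Total edges: 49 + 48 = 97
Edges drawn: 43
Remaining: 97 - 43 = 54

54


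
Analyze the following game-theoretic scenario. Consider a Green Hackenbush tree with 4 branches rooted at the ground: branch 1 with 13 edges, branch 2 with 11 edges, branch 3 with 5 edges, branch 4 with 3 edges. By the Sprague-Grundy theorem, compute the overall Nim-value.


The tree has 4 branches from the ground vertex.
In Green Hackenbush, the Nim-value of a simple path of length k is k.
Branch 1: length 13, Nim-value = 13
Branch 2: length 11, Nim-value = 11
Branch 3: length 5, Nim-value = 5
Branch 4: length 3, Nim-value = 3
Total Nim-value = XOR of all branch values:
0 XOR 13 = 13
13 XOR 11 = 6
6 XOR 5 = 3
3 XOR 3 = 0
Nim-value of the tree = 0

0


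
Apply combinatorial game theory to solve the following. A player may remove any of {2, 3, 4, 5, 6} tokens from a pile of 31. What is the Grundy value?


The subtraction set is S = {2, 3, 4, 5, 6}.
G(k) = mex{ G(k - s) : s in S, s <= k }. We compute iteratively: G(0) = 0.
G(1) = mex({}) = 0
G(2) = mex({0}) = 1
G(3) = mex({0}) = 1
G(4) = mex({0, 1}) = 2
G(5) = mex({0, 1}) = 2
G(6) = mex({0, 1, 2}) = 3
G(7) = mex({0, 1, 2}) = 3
G(8) = mex({1, 2, 3}) = 0
G(9) = mex({1, 2, 3}) = 0
G(10) = mex({0, 2, 3}) = 1
G(11) = mex({0, 2, 3}) = 1
G(12) = mex({0, 1, 3}) = 2
G(13) = mex({0, 1, 3}) = 2
Observe that G(8)..G(13) = 0, 0, 1, 1, 2, 2 repeats G(0)..G(5) = 0, 0, 1, 1, 2, 2.
For k >= max(S) = 6, G(k) is determined by the previous 6 values G(k-6)..G(k-1); a window of 6 consecutive values has recurred shifted by 8, so by induction G(k + 8) = G(k) for all k >= 0: the sequence is periodic from the start with period 8.
One period: G(0..7) = 0, 0, 1, 1, 2, 2, 3, 3.
31 mod 8 = 7, so G(31) = G(7) = 3.

3


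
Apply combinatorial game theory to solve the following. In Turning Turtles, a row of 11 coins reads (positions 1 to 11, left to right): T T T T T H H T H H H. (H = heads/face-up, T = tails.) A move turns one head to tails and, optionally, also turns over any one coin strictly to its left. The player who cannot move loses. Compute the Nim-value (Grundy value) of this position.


Coins: T T T T T H H T H H H
Key fact: a single head at position k behaves exactly like a Nim heap of size k (turning it to T and optionally flipping a coin at j < k corresponds to moving the heap from k to j, or to 0), and heads combine as a disjunctive sum (two heads at the same place would cancel, matching j XOR j = 0). So the Nim-value is the XOR of the 1-indexed positions of the heads.
Face-up positions (1-indexed): [6, 7, 9, 10, 11]
XOR 0 with 6: 0 XOR 6 = 6
XOR 6 with 7: 6 XOR 7 = 1
XOR 1 with 9: 1 XOR 9 = 8
XOR 8 with 10: 8 XOR 10 = 2
XOR 2 with 11: 2 XOR 11 = 9
Nim-value = 9

9


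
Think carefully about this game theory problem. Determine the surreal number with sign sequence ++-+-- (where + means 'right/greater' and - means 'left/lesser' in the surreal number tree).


Sign expansion: ++-+--
Rule: track bounds (lo, hi), initially (-inf, +inf). On '+', the current value becomes lo and we move to the simplest number in (value, hi): value + 1 if hi = +inf, otherwise the midpoint (value + hi)/2. On '-', the current value becomes hi and we move to value - 1 if lo = -inf, otherwise the midpoint (lo + value)/2.
Start at 0.
Step 1: sign = +, move right. Bounds: (0, +inf). Value = 1
Step 2: sign = +, move right. Bounds: (1, +inf). Value = 2
Step 3: sign = -, move left. Bounds: (1, 2). Value = 3/2
Step 4: sign = +, move right. Bounds: (3/2, 2). Value = 7/4
Step 5: sign = -, move left. Bounds: (3/2, 7/4). Value = 13/8
Step 6: sign = -, move left. Bounds: (3/2, 13/8). Value = 25/16
The surreal number with sign expansion ++-+-- is 25/16.

25/16


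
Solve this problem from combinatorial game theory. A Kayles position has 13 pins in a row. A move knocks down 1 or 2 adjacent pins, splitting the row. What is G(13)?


Kayles: a move removes 1 or 2 adjacent pins from a contiguous row.
Removing pins from a row of k leaves two independent rows (a, b) with a + b = k - 1 (one pin) or a + b = k - 2 (two pins); an end removal gives a = 0.
By Sprague-Grundy, G(k) = mex{ G(a) XOR G(b) } over all these splits. G(0) = 0.
G(1): splits (0,0):0^0=0 -> mex({0}) = 1
G(2): splits (0,1):0^1=1 (0,0):0^0=0 -> mex({0, 1}) = 2
G(3): splits (0,2):0^2=2 (1,1):1^1=0 (0,1):0^1=1 -> mex({0, 1, 2}) = 3
G(4): splits (0,3):0^3=3 (1,2):1^2=3 (0,2):0^2=2 (1,1):1^1=0 -> mex({0, 2, 3}) = 1
G(5): splits (0,4):0^1=1 (1,3):1^3=2 (2,2):2^2=0 (0,3):0^3=3 (1,2):1^2=3 -> mex({0, 1, 2, 3}) = 4
G(6) = mex({0, 1, 2, 4}) = 3
G(7) = mex({0, 1, 3, 4, 5}) = 2
G(8) = mex({0, 2, 3, 5, 6}) = 1
G(9) = mex({0, 1, 2, 3, 6, 7}) = 4
G(10) = mex({0, 1, 3, 4, 5, 7}) = 2
G(11) = mex({0, 1, 2, 3, 4, 5}) = 6
G(12) = mex({0, 1, 2, 3, 5, 6, 7}) = 4
G(13) = mex({0, 2, 3, 4, 6, 7}) = 1
Therefore G(13) = 1.

1


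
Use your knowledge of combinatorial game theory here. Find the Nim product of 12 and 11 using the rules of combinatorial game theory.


Nim multiplication is bilinear over XOR: (u XOR v) * w = (u*w) XOR (v*w).
So we split each operand into its bit components and XOR the pairwise Nim products.
12 = 4 + 8 (as XOR of powers of 2).
11 = 1 + 2 + 8 (as XOR of powers of 2).
Using the standard Nim-product table on single bits:
  2*2 = 3,   2*4 = 8,   2*8 = 12,
  4*4 = 6,   4*8 = 11,  8*8 = 13,
and  1*x = x (identity), k*l = l*k (commutative).
Pairwise Nim products:
  4 * 1 = 4
  4 * 2 = 8
  4 * 8 = 11
  8 * 1 = 8
  8 * 2 = 12
  8 * 8 = 13
XOR them: 4 XOR 8 XOR 11 XOR 8 XOR 12 XOR 13 = 14.
Result: 12 * 11 = 14 (in Nim).

14


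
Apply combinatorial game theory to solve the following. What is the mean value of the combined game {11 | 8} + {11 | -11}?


G1 = {11 | 8}, G2 = {11 | -11}
Each is a switch {a | b} with numbers a > b; its mean value is (a + b)/2, and mean value is additive over game sums: m(G1 + G2) = m(G1) + m(G2).
Mean of G1 = (11 + (8))/2 = 19/2 = 19/2
Mean of G2 = (11 + (-11))/2 = 0/2 = 0
Mean of G1 + G2 = 19/2 + 0 = 19/2

19/2


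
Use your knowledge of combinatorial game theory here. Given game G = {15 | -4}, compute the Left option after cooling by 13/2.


Original game: {15 | -4} (a switch {a | b} with a > b).
Cooling by t (for t below the temperature (a - b)/2 = 19/2) taxes each move by t: {a | b} cooled by t is {a - t | b + t}.
Cooling amount: t = 13/2
Cooled Left option: 15 - 13/2 = 17/2
Cooled Right option: -4 + 13/2 = 5/2
Cooled game: {17/2 | 5/2}
Left option = 17/2

17/2


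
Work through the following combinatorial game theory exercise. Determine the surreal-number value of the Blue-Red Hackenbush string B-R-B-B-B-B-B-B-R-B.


Edges (from ground): B-R-B-B-B-B-B-B-R-B
By Berlekamp's sign-expansion rule, a Blue-Red Hackenbush stalk has the value of the surreal number whose sign sequence is the edge sequence with B -> + and R -> -.
Sign sequence: +-++++++-+
Trace the sign expansion in the surreal number tree, starting from 0:
Edge 1: B (sign +) -> bounds (0, +inf), value = 1
Edge 2: R (sign -) -> bounds (0, 1), value = 1/2
Edge 3: B (sign +) -> bounds (1/2, 1), value = 3/4
Edge 4: B (sign +) -> bounds (3/4, 1), value = 7/8
Edge 5: B (sign +) -> bounds (7/8, 1), value = 15/16
Edge 6: B (sign +) -> bounds (15/16, 1), value = 31/32
Edge 7: B (sign +) -> bounds (31/32, 1), value = 63/64
Edge 8: B (sign +) -> bounds (63/64, 1), value = 127/128
Edge 9: R (sign -) -> bounds (63/64, 127/128), value = 253/256
Edge 10: B (sign +) -> bounds (253/256, 127/128), value = 507/512
Game value = 507/512

507/512


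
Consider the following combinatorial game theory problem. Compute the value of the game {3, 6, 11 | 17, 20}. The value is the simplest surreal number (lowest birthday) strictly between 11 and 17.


Left options: {3, 6, 11}, max = 11
Right options: {17, 20}, min = 17
All options are numbers and max(Left) < min(Right), so by the simplicity theorem the value is the simplest (earliest-born) number strictly between 11 and 17.
Integers 12 through 16 all lie strictly between 11 and 17.
Among integers, the simplest (lowest birthday = smallest |n|; 0 is born on day 0, +-n on day n) is 12.
No non-integer in the interval can be simpler: if x is a non-integer in the interval, then floor(x) or ceil(x) also lies in the interval (the interval contains an integer), and both are proper prefixes of x's sign expansion, i.e. born earlier. So the game value is 12.
Game value = 12

12


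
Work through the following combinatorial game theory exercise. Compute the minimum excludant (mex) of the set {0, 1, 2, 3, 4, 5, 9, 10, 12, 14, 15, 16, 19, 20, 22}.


Set = {0, 1, 2, 3, 4, 5, 9, 10, 12, 14, 15, 16, 19, 20, 22}
0 is in the set.
1 is in the set.
2 is in the set.
3 is in the set.
4 is in the set.
5 is in the set.
6 is NOT in the set. This is the mex.
mex = 6

6


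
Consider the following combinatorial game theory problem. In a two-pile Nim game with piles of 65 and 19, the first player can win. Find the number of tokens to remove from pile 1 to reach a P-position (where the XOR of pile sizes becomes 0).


Piles: 65 and 19
Current XOR: 65 XOR 19 = 82 (non-zero, so this is an N-position).
To make the XOR zero, we need to find a move that balances the piles.
For pile 1 (size 65): target = 65 XOR 82 = 19
We reduce pile 1 from 65 to 19.
Tokens removed: 65 - 19 = 46
Verification: 19 XOR 19 = 0

46


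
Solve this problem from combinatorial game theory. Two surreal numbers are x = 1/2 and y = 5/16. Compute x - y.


x = 1/2, y = 5/16
Converting to common denominator: 16
x = 8/16, y = 5/16
x - y = 1/2 - 5/16 = 3/16

3/16


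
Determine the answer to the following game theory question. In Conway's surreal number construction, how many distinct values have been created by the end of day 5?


Day 0: {|} = 0 is born. Count = 1.
Day n: the number of surreal numbers born by day n is 2^(n+1) - 1.
By day 0: 2^1 - 1 = 1
By day 1: 2^2 - 1 = 3
By day 2: 2^3 - 1 = 7
By day 3: 2^4 - 1 = 15
By day 4: 2^5 - 1 = 31
By day 5: 2^6 - 1 = 63
By day 5: 63 surreal numbers.

63


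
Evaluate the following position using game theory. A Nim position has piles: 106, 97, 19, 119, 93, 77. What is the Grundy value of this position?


We need the XOR (exclusive or) of all pile sizes.
After XOR-ing pile 1 (size 106): 0 XOR 106 = 106
After XOR-ing pile 2 (size 97): 106 XOR 97 = 11
After XOR-ing pile 3 (size 19): 11 XOR 19 = 24
After XOR-ing pile 4 (size 119): 24 XOR 119 = 111
After XOR-ing pile 5 (size 93): 111 XOR 93 = 50
After XOR-ing pile 6 (size 77): 50 XOR 77 = 127
The Nim-value of this position is 127.

127


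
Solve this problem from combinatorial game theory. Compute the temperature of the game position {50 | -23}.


The game is {50 | -23}, a switch {a | b} with numbers a > b.
Cooling {a | b} by t gives {a - t | b + t}, which stops being hot when a - t = b + t, i.e. at t = (a - b)/2. So the temperature of a switch is (a - b)/2.
Temperature = (Left option - Right option) / 2
= (50 - (-23)) / 2
= 73 / 2
= 73/2

73/2


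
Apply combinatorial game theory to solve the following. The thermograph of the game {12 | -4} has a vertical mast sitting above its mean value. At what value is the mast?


Game = {12 | -4}, a switch {a | b} with numbers a > b.
Its thermograph has left wall a - t and right wall b + t, which meet at t = (a - b)/2, where both equal (a + b)/2. So the mast (mean value) is at (a + b)/2.
Mean = (12 + (-4))/2 = 8/2 = 4

4


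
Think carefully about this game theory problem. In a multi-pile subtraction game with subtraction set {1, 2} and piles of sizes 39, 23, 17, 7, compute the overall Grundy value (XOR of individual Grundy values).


Subtraction set: {1, 2}
For this subtraction set, G(n) = n mod 3 (period = max + 1 = 3).
Pile 1 (size 39): G(39) = 39 mod 3 = 0
Pile 2 (size 23): G(23) = 23 mod 3 = 2
Pile 3 (size 17): G(17) = 17 mod 3 = 2
Pile 4 (size 7): G(7) = 7 mod 3 = 1
Total Grundy value = XOR of all: 0 XOR 2 XOR 2 XOR 1 = 1

1


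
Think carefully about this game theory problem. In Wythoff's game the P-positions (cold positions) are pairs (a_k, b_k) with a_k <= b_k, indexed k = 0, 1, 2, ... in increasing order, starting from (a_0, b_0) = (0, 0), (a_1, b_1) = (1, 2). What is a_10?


By Wythoff's theorem, a_k = floor(k * phi) and b_k = floor(k * phi^2) = a_k + k, where phi = (1 + sqrt(5))/2 is the golden ratio.
phi = (1 + sqrt(5))/2 = 1.618034
k = 10
k * phi = 10 * 1.618034 = 16.180340
a_10 = floor(k * phi) = 16

16


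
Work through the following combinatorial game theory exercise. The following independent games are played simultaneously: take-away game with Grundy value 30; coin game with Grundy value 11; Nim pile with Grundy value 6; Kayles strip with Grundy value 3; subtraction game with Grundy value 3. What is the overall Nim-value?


By the Sprague-Grundy theorem, the Grundy value of a sum of games is the XOR of individual Grundy values.
take-away game: Grundy value = 30. Running XOR: 0 XOR 30 = 30
coin game: Grundy value = 11. Running XOR: 30 XOR 11 = 21
Nim pile: Grundy value = 6. Running XOR: 21 XOR 6 = 19
Kayles strip: Grundy value = 3. Running XOR: 19 XOR 3 = 16
subtraction game: Grundy value = 3. Running XOR: 16 XOR 3 = 19
The combined Grundy value is 19.

19


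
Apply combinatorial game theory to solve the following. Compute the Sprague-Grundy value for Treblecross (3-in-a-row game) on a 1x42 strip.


Treblecross: place X on empty cells; 3-in-a-row wins.
Playing within two cells of an existing X lets the opponent win at once, so sensible play treats the cells i-2..i+2 around each X as dead. The player left with no safe cell loses, so this is a normal-play take-away game on strips of safe cells.
Placing X at cell i (0-indexed) of a strip of k safe cells leaves independent strips of sizes max(0, i-2) and max(0, k-i-3). Hence G(k) = mex{ G(max(0,i-2)) XOR G(max(0,k-i-3)) : 0 <= i < k }, with G(0) = 0.
G(1): splits (0,0):0^0=0 -> mex({0}) = 1
G(2): splits (0,0):0^0=0 -> mex({0}) = 1
G(3): splits (0,0):0^0=0 -> mex({0}) = 1
G(4): splits (0,1):0^1=1 (0,0):0^0=0 -> mex({0, 1}) = 2
G(5): splits (0,2):0^1=1 (0,1):0^1=1 (0,0):0^0=0 -> mex({0, 1}) = 2
G(6) = mex({1}) = 0
G(7) = mex({0, 1, 2}) = 3
G(8) = mex({0, 1, 2}) = 3
G(9) = mex({0, 2}) = 1
G(10) = mex({0, 2, 3}) = 1
G(11) = mex({0, 3}) = 1
G(12) = mex({1, 3}) = 0
G(13) = mex({0, 1, 2, 3}) = 4
G(14) = mex({0, 1, 2}) = 3
G(15) = mex({0, 1, 2}) = 3
G(16) = mex({0, 1, 2, 4}) = 3
G(17) = mex({0, 1, 3, 4}) = 2
G(18) = mex({0, 1, 3, 4}) = 2
G(19) = mex({0, 1, 3, 5}) = 2
G(20) = mex({0, 1, 2, 3, 5}) = 4
G(21) = mex({0, 1, 2, 3, 5}) = 4
G(22) = mex({1, 2, 6}) = 0
G(23) = mex({0, 1, 2, 3, 4, 6}) = 5
G(24) = mex({0, 1, 2, 3, 4}) = 5
G(25) = mex({0, 1, 3, 4, 7}) = 2
G(26) = mex({0, 1, 3, 4, 5, 7}) = 2
G(27) = mex({0, 1, 3, 5}) = 2
G(28) = mex({0, 1, 2, 5}) = 3
G(29) = mex({0, 1, 2, 4, 5, 6}) = 3
G(30) = mex({1, 2, 4, 6}) = 0
G(31) = mex({0, 1, 2, 3, 4, 6}) = 5
G(32) = mex({1, 2, 3, 4, 7}) = 0
G(33) = mex({0, 3, 7}) = 1
G(34) = mex({0, 2, 3, 5, 7}) = 1
G(35) = mex({0, 2, 3, 5, 6}) = 1
G(36) = mex({0, 1, 2, 5, 6}) = 3
G(37) = mex({0, 1, 2, 4, 5, 6}) = 3
G(38) = mex({0, 1, 2, 4}) = 3
G(39) = mex({0, 1, 2, 3, 4, 7}) = 5
G(40) = mex({0, 1, 2, 3, 4, 5, 7}) = 6
G(41) = mex({0, 1, 2, 3, 5, 7}) = 4
G(42) = mex({0, 1, 2, 3, 5, 6, 7}) = 4
Therefore G(42) = 4.

4


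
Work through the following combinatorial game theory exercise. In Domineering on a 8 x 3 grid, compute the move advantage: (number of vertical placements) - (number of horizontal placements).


Board is 8 x 3 (rows x cols).
Left (vertical) placements: (rows-1) * cols = 7 * 3 = 21
Right (horizontal) placements: rows * (cols-1) = 8 * 2 = 16
Advantage = Left - Right = 21 - 16 = 5

5


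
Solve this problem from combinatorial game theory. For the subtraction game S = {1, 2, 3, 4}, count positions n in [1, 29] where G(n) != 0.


Subtraction set S = {1, 2, 3, 4}, so G(n) = n mod 5.
G(n) = 0 when n is a multiple of 5.
Multiples of 5 in [1, 29]: 5
N-positions (nonzero Grundy) = 29 - 5 = 24

24


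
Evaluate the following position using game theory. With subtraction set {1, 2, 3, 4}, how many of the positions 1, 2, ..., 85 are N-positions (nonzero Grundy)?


Subtraction set S = {1, 2, 3, 4}, so G(n) = n mod 5.
G(n) = 0 when n is a multiple of 5.
Multiples of 5 in [1, 85]: 17
N-positions (nonzero Grundy) = 85 - 17 = 68

68


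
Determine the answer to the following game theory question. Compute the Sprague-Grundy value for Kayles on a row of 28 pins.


Kayles: a move removes 1 or 2 adjacent pins from a contiguous row.
Removing pins from a row of k leaves two independent rows (a, b) with a + b = k - 1 (one pin) or a + b = k - 2 (two pins); an end removal gives a = 0.
By Sprague-Grundy, G(k) = mex{ G(a) XOR G(b) } over all these splits. G(0) = 0.
G(1): splits (0,0):0^0=0 -> mex({0}) = 1
G(2): splits (0,1):0^1=1 (0,0):0^0=0 -> mex({0, 1}) = 2
G(3): splits (0,2):0^2=2 (1,1):1^1=0 (0,1):0^1=1 -> mex({0, 1, 2}) = 3
G(4): splits (0,3):0^3=3 (1,2):1^2=3 (0,2):0^2=2 (1,1):1^1=0 -> mex({0, 2, 3}) = 1
G(5): splits (0,4):0^1=1 (1,3):1^3=2 (2,2):2^2=0 (0,3):0^3=3 (1,2):1^2=3 -> mex({0, 1, 2, 3}) = 4
G(6) = mex({0, 1, 2, 4}) = 3
G(7) = mex({0, 1, 3, 4, 5}) = 2
G(8) = mex({0, 2, 3, 5, 6}) = 1
G(9) = mex({0, 1, 2, 3, 6, 7}) = 4
G(10) = mex({0, 1, 3, 4, 5, 7}) = 2
G(11) = mex({0, 1, 2, 3, 4, 5}) = 6
G(12) = mex({0, 1, 2, 3, 5, 6, 7}) = 4
G(13) = mex({0, 2, 3, 4, 6, 7}) = 1
G(14) = mex({0, 1, 4, 5, 6, 7}) = 2
G(15) = mex({0, 1, 2, 3, 4, 5, 6}) = 7
G(16) = mex({0, 2, 3, 5, 6, 7}) = 1
G(17) = mex({0, 1, 2, 3, 5, 6, 7}) = 4
G(18) = mex({0, 1, 2, 4, 5, 6}) = 3
G(19) = mex({0, 1, 3, 4, 5, 7}) = 2
G(20) = mex({0, 2, 3, 4, 5, 6, 7}) = 1
G(21) = mex({0, 1, 2, 3, 5, 6, 7}) = 4
G(22) = mex({0, 1, 2, 3, 4, 5, 7}) = 6
G(23) = mex({0, 1, 2, 3, 4, 5, 6}) = 7
G(24) = mex({0, 1, 2, 3, 5, 6, 7}) = 4
G(25) = mex({0, 2, 3, 4, 6, 7}) = 1
G(26) = mex({0, 1, 3, 4, 5, 6, 7}) = 2
G(27) = mex({0, 1, 2, 3, 4, 5, 6, 7}) = 8
G(28) = mex({0, 1, 2, 3, 4, 6, 7, 8}) = 5
Therefore G(28) = 5.

5


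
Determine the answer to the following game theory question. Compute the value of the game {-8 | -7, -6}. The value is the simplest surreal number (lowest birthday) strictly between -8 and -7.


Left options: {-8}, max = -8
Right options: {-7, -6}, min = -7
All options are numbers and max(Left) < min(Right), so by the simplicity theorem the value is the simplest (earliest-born) number strictly between -8 and -7.
No integer lies strictly between -8 and -7, so the value is the dyadic rational m/2^k in the interval with the smallest k (then m odd); search k = 1, 2, ...:
Denominator 2: -15/2 lies strictly between -8 and -7 -- found.
The simplest number in the interval is -15/2.
Game value = -15/2

-15/2


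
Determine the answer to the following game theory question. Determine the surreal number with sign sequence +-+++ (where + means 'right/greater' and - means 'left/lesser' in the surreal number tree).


Sign expansion: +-+++
Rule: track bounds (lo, hi), initially (-inf, +inf). On '+', the current value becomes lo and we move to the simplest number in (value, hi): value + 1 if hi = +inf, otherwise the midpoint (value + hi)/2. On '-', the current value becomes hi and we move to value - 1 if lo = -inf, otherwise the midpoint (lo + value)/2.
Start at 0.
Step 1: sign = +, move right. Bounds: (0, +inf). Value = 1
Step 2: sign = -, move left. Bounds: (0, 1). Value = 1/2
Step 3: sign = +, move right. Bounds: (1/2, 1). Value = 3/4
Step 4: sign = +, move right. Bounds: (3/4, 1). Value = 7/8
Step 5: sign = +, move right. Bounds: (7/8, 1). Value = 15/16
The surreal number with sign expansion +-+++ is 15/16.

15/16


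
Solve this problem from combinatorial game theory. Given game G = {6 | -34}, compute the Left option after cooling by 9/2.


Original game: {6 | -34} (a switch {a | b} with a > b).
Cooling by t (for t below the temperature (a - b)/2 = 20) taxes each move by t: {a | b} cooled by t is {a - t | b + t}.
Cooling amount: t = 9/2
Cooled Left option: 6 - 9/2 = 3/2
Cooled Right option: -34 + 9/2 = -59/2
Cooled game: {3/2 | -59/2}
Left option = 3/2

3/2


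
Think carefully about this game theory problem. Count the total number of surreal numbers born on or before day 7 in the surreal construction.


Day 0: {|} = 0 is born. Count = 1.
Day n: the number of surreal numbers born by day n is 2^(n+1) - 1.
By day 0: 2^1 - 1 = 1
By day 1: 2^2 - 1 = 3
By day 2: 2^3 - 1 = 7
By day 3: 2^4 - 1 = 15
By day 4: 2^5 - 1 = 31
By day 5: 2^6 - 1 = 63
By day 6: 2^7 - 1 = 127
By day 7: 2^8 - 1 = 255
By day 7: 255 surreal numbers.

255


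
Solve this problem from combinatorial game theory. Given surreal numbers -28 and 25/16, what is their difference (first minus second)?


x = -28, y = 25/16
Converting to common denominator: 16
x = -448/16, y = 25/16
x - y = -28 - 25/16 = -473/16

-473/16


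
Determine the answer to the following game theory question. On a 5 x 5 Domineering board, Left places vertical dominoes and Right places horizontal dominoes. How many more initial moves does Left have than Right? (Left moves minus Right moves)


Board is 5 x 5 (rows x cols).
Left (vertical) placements: (rows-1) * cols = 4 * 5 = 20
Right (horizontal) placements: rows * (cols-1) = 5 * 4 = 20
Advantage = Left - Right = 20 - 20 = 0

0


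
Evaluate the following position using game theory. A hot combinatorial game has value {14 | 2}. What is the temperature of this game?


The game is {14 | 2}, a switch {a | b} with numbers a > b.
Cooling {a | b} by t gives {a - t | b + t}, which stops being hot when a - t = b + t, i.e. at t = (a - b)/2. So the temperature of a switch is (a - b)/2.
Temperature = (Left option - Right option) / 2
= (14 - (2)) / 2
= 12 / 2
= 6

6


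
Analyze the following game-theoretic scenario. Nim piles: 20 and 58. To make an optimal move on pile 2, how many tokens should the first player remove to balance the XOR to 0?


Piles: 20 and 58
Current XOR: 20 XOR 58 = 46 (non-zero, so this is an N-position).
To make the XOR zero, we need to find a move that balances the piles.
For pile 2 (size 58): target = 58 XOR 46 = 20
We reduce pile 2 from 58 to 20.
Tokens removed: 58 - 20 = 38
Verification: 20 XOR 20 = 0

38


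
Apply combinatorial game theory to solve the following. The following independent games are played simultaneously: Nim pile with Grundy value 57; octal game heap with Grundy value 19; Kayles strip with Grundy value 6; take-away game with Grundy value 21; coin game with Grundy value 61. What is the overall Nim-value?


By the Sprague-Grundy theorem, the Grundy value of a sum of games is the XOR of individual Grundy values.
Nim pile: Grundy value = 57. Running XOR: 0 XOR 57 = 57
octal game heap: Grundy value = 19. Running XOR: 57 XOR 19 = 42
Kayles strip: Grundy value = 6. Running XOR: 42 XOR 6 = 44
take-away game: Grundy value = 21. Running XOR: 44 XOR 21 = 57
coin game: Grundy value = 61. Running XOR: 57 XOR 61 = 4
The combined Grundy value is 4.

4


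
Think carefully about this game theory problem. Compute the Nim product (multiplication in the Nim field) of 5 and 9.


Nim multiplication is bilinear over XOR: (u XOR v) * w = (u*w) XOR (v*w).
So we split each operand into its bit components and XOR the pairwise Nim products.
5 = 1 + 4 (as XOR of powers of 2).
9 = 1 + 8 (as XOR of powers of 2).
Using the standard Nim-product table on single bits:
  2*2 = 3,   2*4 = 8,   2*8 = 12,
  4*4 = 6,   4*8 = 11,  8*8 = 13,
and  1*x = x (identity), k*l = l*k (commutative).
Pairwise Nim products:
  1 * 1 = 1
  1 * 8 = 8
  4 * 1 = 4
  4 * 8 = 11
XOR them: 1 XOR 8 XOR 4 XOR 11 = 6.
Result: 5 * 9 = 6 (in Nim).

6


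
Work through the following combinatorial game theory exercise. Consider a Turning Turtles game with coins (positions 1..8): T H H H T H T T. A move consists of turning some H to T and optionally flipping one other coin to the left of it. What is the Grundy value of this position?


Coins: T H H H T H T T
Key fact: a single head at position k behaves exactly like a Nim heap of size k (turning it to T and optionally flipping a coin at j < k corresponds to moving the heap from k to j, or to 0), and heads combine as a disjunctive sum (two heads at the same place would cancel, matching j XOR j = 0). So the Nim-value is the XOR of the 1-indexed positions of the heads.
Face-up positions (1-indexed): [2, 3, 4, 6]
XOR 0 with 2: 0 XOR 2 = 2
XOR 2 with 3: 2 XOR 3 = 1
XOR 1 with 4: 1 XOR 4 = 5
XOR 5 with 6: 5 XOR 6 = 3
Nim-value = 3

3


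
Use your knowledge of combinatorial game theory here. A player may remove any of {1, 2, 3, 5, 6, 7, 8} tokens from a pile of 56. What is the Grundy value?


The subtraction set is S = {1, 2, 3, 5, 6, 7, 8}.
G(k) = mex{ G(k - s) : s in S, s <= k }. We compute iteratively: G(0) = 0.
G(1) = mex({0}) = 1
G(2) = mex({0, 1}) = 2
G(3) = mex({0, 1, 2}) = 3
G(4) = mex({1, 2, 3}) = 0
G(5) = mex({0, 2, 3}) = 1
G(6) = mex({0, 1, 3}) = 2
G(7) = mex({0, 1, 2}) = 3
G(8) = mex({0, 1, 2, 3}) = 4
G(9) = mex({0, 1, 2, 3, 4}) = 5
G(10) = mex({0, 1, 2, 3, 4, 5}) = 6
G(11) = mex({0, 1, 2, 3, 4, 5, 6}) = 7
G(12) = mex({0, 1, 2, 3, 5, 6, 7}) = 4
G(13) = mex({1, 2, 3, 4, 6, 7}) = 0
G(14) = mex({0, 2, 3, 4, 5, 7}) = 1
G(15) = mex({0, 1, 3, 4, 5, 6}) = 2
G(16) = mex({0, 1, 2, 4, 5, 6, 7}) = 3
G(17) = mex({1, 2, 3, 4, 5, 6, 7}) = 0
G(18) = mex({0, 2, 3, 4, 6, 7}) = 1
G(19) = mex({0, 1, 3, 4, 7}) = 2
G(20) = mex({0, 1, 2, 4}) = 3
Observe that G(13)..G(20) = 0, 1, 2, 3, 0, 1, 2, 3 repeats G(0)..G(7) = 0, 1, 2, 3, 0, 1, 2, 3.
For k >= max(S) = 8, G(k) is determined by the previous 8 values G(k-8)..G(k-1); a window of 8 consecutive values has recurred shifted by 13, so by induction G(k + 13) = G(k) for all k >= 0: the sequence is periodic from the start with period 13.
One period: G(0..12) = 0, 1, 2, 3, 0, 1, 2, 3, 4, 5, 6, 7, 4.
56 mod 13 = 4, so G(56) = G(4) = 0.

0


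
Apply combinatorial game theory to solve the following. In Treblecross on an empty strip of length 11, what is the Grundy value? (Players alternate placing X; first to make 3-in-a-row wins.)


Treblecross: place X on empty cells; 3-in-a-row wins.
Playing within two cells of an existing X lets the opponent win at once, so sensible play treats the cells i-2..i+2 around each X as dead. The player left with no safe cell loses, so this is a normal-play take-away game on strips of safe cells.
Placing X at cell i (0-indexed) of a strip of k safe cells leaves independent strips of sizes max(0, i-2) and max(0, k-i-3). Hence G(k) = mex{ G(max(0,i-2)) XOR G(max(0,k-i-3)) : 0 <= i < k }, with G(0) = 0.
G(1): splits (0,0):0^0=0 -> mex({0}) = 1
G(2): splits (0,0):0^0=0 -> mex({0}) = 1
G(3): splits (0,0):0^0=0 -> mex({0}) = 1
G(4): splits (0,1):0^1=1 (0,0):0^0=0 -> mex({0, 1}) = 2
G(5): splits (0,2):0^1=1 (0,1):0^1=1 (0,0):0^0=0 -> mex({0, 1}) = 2
G(6) = mex({1}) = 0
G(7) = mex({0, 1, 2}) = 3
G(8) = mex({0, 1, 2}) = 3
G(9) = mex({0, 2}) = 1
G(10) = mex({0, 2, 3}) = 1
G(11) = mex({0, 3}) = 1
Therefore G(11) = 1.

1


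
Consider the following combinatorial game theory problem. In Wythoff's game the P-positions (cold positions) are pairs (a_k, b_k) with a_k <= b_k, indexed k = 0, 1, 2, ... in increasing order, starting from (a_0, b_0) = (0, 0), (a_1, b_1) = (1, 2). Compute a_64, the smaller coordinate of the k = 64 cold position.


By Wythoff's theorem, a_k = floor(k * phi) and b_k = floor(k * phi^2) = a_k + k, where phi = (1 + sqrt(5))/2 is the golden ratio.
phi = (1 + sqrt(5))/2 = 1.618034
k = 64
k * phi = 64 * 1.618034 = 103.554175
a_64 = floor(k * phi) = 103

103


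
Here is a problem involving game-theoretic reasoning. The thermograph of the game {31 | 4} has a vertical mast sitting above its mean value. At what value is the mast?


Game = {31 | 4}, a switch {a | b} with numbers a > b.
Its thermograph has left wall a - t and right wall b + t, which meet at t = (a - b)/2, where both equal (a + b)/2. So the mast (mean value) is at (a + b)/2.
Mean = (31 + (4))/2 = 35/2 = 35/2

35/2


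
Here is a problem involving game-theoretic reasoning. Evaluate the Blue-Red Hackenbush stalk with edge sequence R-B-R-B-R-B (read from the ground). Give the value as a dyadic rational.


Edges (from ground): R-B-R-B-R-B
By Berlekamp's sign-expansion rule, a Blue-Red Hackenbush stalk has the value of the surreal number whose sign sequence is the edge sequence with B -> + and R -> -.
Sign sequence: -+-+-+
Trace the sign expansion in the surreal number tree, starting from 0:
Edge 1: R (sign -) -> bounds (-inf, 0), value = -1
Edge 2: B (sign +) -> bounds (-1, 0), value = -1/2
Edge 3: R (sign -) -> bounds (-1, -1/2), value = -3/4
Edge 4: B (sign +) -> bounds (-3/4, -1/2), value = -5/8
Edge 5: R (sign -) -> bounds (-3/4, -5/8), value = -11/16
Edge 6: B (sign +) -> bounds (-11/16, -5/8), value = -21/32
Game value = -21/32

-21/32


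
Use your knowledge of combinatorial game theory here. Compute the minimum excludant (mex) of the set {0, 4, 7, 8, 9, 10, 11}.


Set = {0, 4, 7, 8, 9, 10, 11}
0 is in the set.
1 is NOT in the set. This is the mex.
mex = 1

1


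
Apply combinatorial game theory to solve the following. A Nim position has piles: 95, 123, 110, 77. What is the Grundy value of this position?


We need the XOR (exclusive or) of all pile sizes.
After XOR-ing pile 1 (size 95): 0 XOR 95 = 95
After XOR-ing pile 2 (size 123): 95 XOR 123 = 36
After XOR-ing pile 3 (size 110): 36 XOR 110 = 74
After XOR-ing pile 4 (size 77): 74 XOR 77 = 7
The Nim-value of this position is 7.

7


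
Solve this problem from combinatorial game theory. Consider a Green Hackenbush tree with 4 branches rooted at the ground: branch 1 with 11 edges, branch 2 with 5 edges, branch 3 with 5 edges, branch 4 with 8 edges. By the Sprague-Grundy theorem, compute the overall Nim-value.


The tree has 4 branches from the ground vertex.
In Green Hackenbush, the Nim-value of a simple path of length k is k.
Branch 1: length 11, Nim-value = 11
Branch 2: length 5, Nim-value = 5
Branch 3: length 5, Nim-value = 5
Branch 4: length 8, Nim-value = 8
Total Nim-value = XOR of all branch values:
0 XOR 11 = 11
11 XOR 5 = 14
14 XOR 5 = 11
11 XOR 8 = 3
Nim-value of the tree = 3

3


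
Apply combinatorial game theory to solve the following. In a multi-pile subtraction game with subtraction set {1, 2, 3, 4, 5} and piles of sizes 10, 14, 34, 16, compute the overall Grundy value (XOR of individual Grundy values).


Subtraction set: {1, 2, 3, 4, 5}
For this subtraction set, G(n) = n mod 6 (period = max + 1 = 6).
Pile 1 (size 10): G(10) = 10 mod 6 = 4
Pile 2 (size 14): G(14) = 14 mod 6 = 2
Pile 3 (size 34): G(34) = 34 mod 6 = 4
Pile 4 (size 16): G(16) = 16 mod 6 = 4
Total Grundy value = XOR of all: 4 XOR 2 XOR 4 XOR 4 = 6

6


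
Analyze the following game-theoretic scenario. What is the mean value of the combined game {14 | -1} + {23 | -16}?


G1 = {14 | -1}, G2 = {23 | -16}
Each is a switch {a | b} with numbers a > b; its mean value is (a + b)/2, and mean value is additive over game sums: m(G1 + G2) = m(G1) + m(G2).
Mean of G1 = (14 + (-1))/2 = 13/2 = 13/2
Mean of G2 = (23 + (-16))/2 = 7/2 = 7/2
Mean of G1 + G2 = 13/2 + 7/2 = 10

10
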